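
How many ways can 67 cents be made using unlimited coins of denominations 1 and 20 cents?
Coefficient of x^67 in 1/(1-x^1) · 1/(1-x^20). Use j coins of 20 for j = 0..⌊67/20⌋ = 3, the rest in 1s: 3 + 1 = 4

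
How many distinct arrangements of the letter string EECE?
4! / (3! × 1!) = 4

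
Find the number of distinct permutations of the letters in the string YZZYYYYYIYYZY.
13! / (1! × 9! × 3!) = 2860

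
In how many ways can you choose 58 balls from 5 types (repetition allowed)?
C(58+5-1, 5-1) = C(62, 4) = 557845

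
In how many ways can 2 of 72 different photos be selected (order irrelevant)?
C(72,2) = 72!/(2!×70!) = 2556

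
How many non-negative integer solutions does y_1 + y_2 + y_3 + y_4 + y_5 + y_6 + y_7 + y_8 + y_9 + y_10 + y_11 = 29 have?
C(29+11-1, 11-1) = C(39, 10) = 635745396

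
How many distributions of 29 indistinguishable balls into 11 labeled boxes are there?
C(29+11-1, 11-1) = C(39, 10) = 635745396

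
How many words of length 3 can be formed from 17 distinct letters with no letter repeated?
P(17,3) = 17!/(17-3)! = 4080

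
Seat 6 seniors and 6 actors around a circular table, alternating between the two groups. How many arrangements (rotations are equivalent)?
Fix one of the seniors: (6-1)! ways for the remaining seniors, × 6! ways for the actors = 120 × 720 = 86400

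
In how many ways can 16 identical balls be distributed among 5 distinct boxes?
C(16+5-1, 5-1) = C(20, 4) = 4845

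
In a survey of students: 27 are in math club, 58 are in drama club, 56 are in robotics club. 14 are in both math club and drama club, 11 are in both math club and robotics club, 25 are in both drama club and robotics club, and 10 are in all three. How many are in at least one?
|A∪B∪C| = 27+58+56-14-11-25+10 = 101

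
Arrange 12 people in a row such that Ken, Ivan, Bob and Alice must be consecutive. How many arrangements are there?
Treat the 4 as one block: (12-4+1)! × 4! = 362880 × 24 = 8709120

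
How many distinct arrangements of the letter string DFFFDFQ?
7! / (4! × 1! × 2!) = 105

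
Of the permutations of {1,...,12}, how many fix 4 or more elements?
Exactly j fixed points: C(12,j)·!(12-j); sum over j ≥ 4 (derangement numbers via !m = (m-1)·(!(m-1) + !(m-2)): !0..!8 = 1, 0, 1, 2, 9, 44, 265, 1854, 14833). Σ_{j=4}^{12} C(12,j)·!(12-j) = C(12,4)·!8 + C(12,5)·!7 + C(12,6)·!6 + C(12,7)·!5 + C(12,8)·!4 + C(12,9)·!3 + C(12,10)·!2 + C(12,11)·!1 + C(12,12)·!0 = 495·14833 + 792·1854 + 924·265 + 792·44 + 495·9 + 220·2 + 66·1 + 12·0 + 1·1 = 9095373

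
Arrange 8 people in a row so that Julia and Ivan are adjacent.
Treat as block: (8-1)! × 2! = 5040 × 2 = 10080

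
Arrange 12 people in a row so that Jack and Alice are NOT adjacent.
Total - adjacent = 12! - (12-1)!×2 = 479001600 - 79833600 = 399168000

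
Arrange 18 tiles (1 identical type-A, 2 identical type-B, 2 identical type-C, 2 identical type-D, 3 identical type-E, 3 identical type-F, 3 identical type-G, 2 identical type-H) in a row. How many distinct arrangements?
18! / (1! × 2! × 2! × 2! × 3! × 3! × 3! × 2!) = 1852538688000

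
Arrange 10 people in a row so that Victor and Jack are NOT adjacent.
Total - adjacent = 10! - (10-1)!×2 = 3628800 - 725760 = 2903040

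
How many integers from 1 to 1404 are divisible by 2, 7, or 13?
⌊1404/2⌋+⌊1404/7⌋+⌊1404/13⌋ - ⌊1404/14⌋-⌊1404/26⌋-⌊1404/91⌋ + ⌊1404/182⌋ = 702+200+108 - 100-54-15 + 7 = 848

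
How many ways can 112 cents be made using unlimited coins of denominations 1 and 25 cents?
Coefficient of x^112 in 1/(1-x^1) · 1/(1-x^25). Use j coins of 25 for j = 0..⌊112/25⌋ = 4, the rest in 1s: 4 + 1 = 5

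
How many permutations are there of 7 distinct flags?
7! = 5040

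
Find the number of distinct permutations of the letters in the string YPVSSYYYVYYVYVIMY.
17! / (4! × 8! × 1! × 1! × 2! × 1!) = 183783600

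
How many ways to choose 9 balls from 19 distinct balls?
C(19,9) = 19!/(9!×10!) = 92378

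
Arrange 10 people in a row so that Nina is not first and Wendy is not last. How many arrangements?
By inclusion-exclusion: 10! - 2×(10-1)! + (10-2)! = 3628800 - 725760 + 40320 = 2943360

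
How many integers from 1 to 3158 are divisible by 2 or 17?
⌊3158/2⌋ + ⌊3158/17⌋ - ⌊3158/34⌋ = 1579 + 185 - 92 = 1672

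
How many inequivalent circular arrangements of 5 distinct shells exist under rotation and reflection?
(5-1)!/2 = 24/2 = 12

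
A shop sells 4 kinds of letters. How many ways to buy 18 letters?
C(18+4-1, 4-1) = C(21, 3) = 1330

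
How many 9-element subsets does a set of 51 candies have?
C(51,9) = 51!/(9!×42!) = 3042312350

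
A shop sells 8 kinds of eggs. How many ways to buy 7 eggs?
C(7+8-1, 8-1) = C(14, 7) = 3432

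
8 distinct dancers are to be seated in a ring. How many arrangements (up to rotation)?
Circular: fix one position, arrange the rest. (8-1)! = 5040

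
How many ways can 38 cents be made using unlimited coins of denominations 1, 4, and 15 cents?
Coefficient of x^38 in 1/(1-x^1) · 1/(1-x^4) · 1/(1-x^15). Case on j = number of 15-cent coins (j = 0..2); remainder r = 38 - 15j is made from {1,4} in ⌊r/4⌋+1 ways. r = 38, 23, 8 → 10 + 6 + 3 = 19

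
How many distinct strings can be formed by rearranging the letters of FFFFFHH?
7! / (2! × 5!) = 21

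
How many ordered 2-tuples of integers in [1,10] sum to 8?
Coefficient of x^8 in (x + x² + ... + x^10)^2. By inclusion-exclusion on dice exceeding 10: Σ_j (-1)^j C(2,j)·C(8-1-10j, 1) = C(2,0)·C(7,1) = 1·7 = 7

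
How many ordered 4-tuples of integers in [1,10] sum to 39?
Coefficient of x^39 in (x + x² + ... + x^10)^4. By inclusion-exclusion on dice exceeding 10: Σ_j (-1)^j C(4,j)·C(39-1-10j, 3) = C(4,0)·C(38,3) - C(4,1)·C(28,3) + C(4,2)·C(18,3) - C(4,3)·C(8,3) = 1·8436 - 4·3276 + 6·816 - 4·56 = 4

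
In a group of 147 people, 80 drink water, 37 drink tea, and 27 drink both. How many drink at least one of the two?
|A∪B| = |A| + |B| - |A∩B| = 80 + 37 - 27 = 90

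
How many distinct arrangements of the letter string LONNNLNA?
8! / (4! × 1! × 1! × 2!) = 840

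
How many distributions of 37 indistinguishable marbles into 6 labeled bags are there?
C(37+6-1, 6-1) = C(42, 5) = 850668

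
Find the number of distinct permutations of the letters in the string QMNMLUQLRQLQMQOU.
16! / (3! × 1! × 1! × 5! × 1! × 2! × 3!) = 2421619200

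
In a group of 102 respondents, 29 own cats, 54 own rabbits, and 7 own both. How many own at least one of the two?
|A∪B| = |A| + |B| - |A∩B| = 29 + 54 - 7 = 76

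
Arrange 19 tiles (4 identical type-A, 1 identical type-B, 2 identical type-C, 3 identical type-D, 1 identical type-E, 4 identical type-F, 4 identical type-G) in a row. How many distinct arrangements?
19! / (4! × 1! × 2! × 3! × 1! × 4! × 4!) = 733296564000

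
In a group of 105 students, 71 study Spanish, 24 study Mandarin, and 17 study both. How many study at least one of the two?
|A∪B| = |A| + |B| - |A∩B| = 71 + 24 - 17 = 78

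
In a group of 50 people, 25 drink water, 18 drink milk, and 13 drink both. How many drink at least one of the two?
|A∪B| = |A| + |B| - |A∩B| = 25 + 18 - 13 = 30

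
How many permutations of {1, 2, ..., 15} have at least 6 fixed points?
Exactly j fixed points: C(15,j)·!(15-j); sum over j ≥ 6 (derangement numbers via !m = (m-1)·(!(m-1) + !(m-2)): !0..!9 = 1, 0, 1, 2, 9, 44, 265, 1854, 14833, 133496). Σ_{j=6}^{15} C(15,j)·!(15-j) = C(15,6)·!9 + C(15,7)·!8 + C(15,8)·!7 + C(15,9)·!6 + C(15,10)·!5 + C(15,11)·!4 + C(15,12)·!3 + C(15,13)·!2 + C(15,14)·!1 + C(15,15)·!0 = 5005·133496 + 6435·14833 + 6435·1854 + 5005·265 + 3003·44 + 1365·9 + 455·2 + 105·1 + 15·0 + 1·1 = 777000083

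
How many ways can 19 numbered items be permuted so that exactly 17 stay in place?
Choose the 17 fixed points C(19,17) = 171, derange the rest: !2 = Σ_{j=0}^{2} (-1)^j·2!/j! = 2 - 2 + 1 = 1. Product = 171 × 1 = 171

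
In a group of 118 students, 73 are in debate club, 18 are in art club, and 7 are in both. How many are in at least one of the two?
|A∪B| = |A| + |B| - |A∩B| = 73 + 18 - 7 = 84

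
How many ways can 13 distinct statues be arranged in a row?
13! = 6227020800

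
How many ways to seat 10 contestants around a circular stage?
Circular: fix one position, arrange the rest. (10-1)! = 362880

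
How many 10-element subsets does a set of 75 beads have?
C(75,10) = 75!/(10!×65!) = 828931106355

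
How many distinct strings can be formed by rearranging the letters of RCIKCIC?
7! / (3! × 1! × 1! × 2!) = 420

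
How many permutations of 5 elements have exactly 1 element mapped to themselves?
Choose the 1 fixed point C(5,1) = 5, derange the rest: !4 = Σ_{j=0}^{4} (-1)^j·4!/j! = 24 - 24 + 12 - 4 + 1 = 9. Product = 5 × 9 = 45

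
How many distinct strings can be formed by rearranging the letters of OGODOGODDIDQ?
12! / (1! × 1! × 4! × 4! × 2!) = 415800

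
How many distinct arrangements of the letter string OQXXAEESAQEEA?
13! / (4! × 2! × 1! × 1! × 3! × 2!) = 10810800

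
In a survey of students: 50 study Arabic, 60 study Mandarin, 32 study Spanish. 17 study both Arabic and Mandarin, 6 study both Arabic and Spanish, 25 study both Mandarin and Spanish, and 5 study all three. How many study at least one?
|A∪B∪C| = 50+60+32-17-6-25+5 = 99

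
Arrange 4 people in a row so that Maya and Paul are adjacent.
Treat as block: (4-1)! × 2! = 6 × 2 = 12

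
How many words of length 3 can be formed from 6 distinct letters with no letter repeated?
P(6,3) = 6!/(6-3)! = 120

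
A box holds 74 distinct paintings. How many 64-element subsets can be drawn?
C(74,64) = 74!/(64!×10!) = 718406958841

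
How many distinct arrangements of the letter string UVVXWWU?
7! / (2! × 2! × 1! × 2!) = 630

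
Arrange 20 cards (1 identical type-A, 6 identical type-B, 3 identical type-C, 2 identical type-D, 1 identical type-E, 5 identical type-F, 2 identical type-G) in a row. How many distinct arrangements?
20! / (1! × 6! × 3! × 2! × 1! × 5! × 2!) = 1173274502400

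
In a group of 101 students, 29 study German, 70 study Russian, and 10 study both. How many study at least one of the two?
|A∪B| = |A| + |B| - |A∩B| = 29 + 70 - 10 = 89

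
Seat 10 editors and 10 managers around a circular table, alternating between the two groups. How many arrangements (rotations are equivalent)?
Fix one of the editors: (10-1)! ways for the remaining editors, × 10! ways for the managers = 362880 × 3628800 = 1316818944000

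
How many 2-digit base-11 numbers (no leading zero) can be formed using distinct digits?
First digit: 10 choices (nonzero). Then descending: 10 × 10 = 100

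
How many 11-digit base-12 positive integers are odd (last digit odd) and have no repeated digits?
Last∈{1,3,5,7,9,11}. Last=0: 0. Last nonzero: 6×10×P(10,9) = 217728000. Total = 217728000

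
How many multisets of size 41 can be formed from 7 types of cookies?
C(41+7-1, 7-1) = C(47, 6) = 10737573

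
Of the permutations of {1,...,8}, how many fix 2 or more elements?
Exactly j fixed points: C(8,j)·!(8-j); sum over j ≥ 2 (derangement numbers via !m = (m-1)·(!(m-1) + !(m-2)): !0..!6 = 1, 0, 1, 2, 9, 44, 265). Σ_{j=2}^{8} C(8,j)·!(8-j) = C(8,2)·!6 + C(8,3)·!5 + C(8,4)·!4 + C(8,5)·!3 + C(8,6)·!2 + C(8,7)·!1 + C(8,8)·!0 = 28·265 + 56·44 + 70·9 + 56·2 + 28·1 + 8·0 + 1·1 = 10655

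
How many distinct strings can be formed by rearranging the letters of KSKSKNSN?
8! / (3! × 3! × 2!) = 560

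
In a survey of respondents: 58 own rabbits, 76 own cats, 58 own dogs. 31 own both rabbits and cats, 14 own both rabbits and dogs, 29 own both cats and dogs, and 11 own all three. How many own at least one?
|A∪B∪C| = 58+76+58-31-14-29+11 = 129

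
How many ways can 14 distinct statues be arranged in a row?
14! = 87178291200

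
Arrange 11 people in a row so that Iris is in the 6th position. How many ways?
Fix one position: (11-1)! = 3628800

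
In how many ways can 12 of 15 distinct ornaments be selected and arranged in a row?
P(15,12) = 15!/(15-12)! = 217945728000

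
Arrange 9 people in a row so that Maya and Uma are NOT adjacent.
Total - adjacent = 9! - (9-1)!×2 = 362880 - 80640 = 282240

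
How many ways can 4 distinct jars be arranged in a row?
4! = 24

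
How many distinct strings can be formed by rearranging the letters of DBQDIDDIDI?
10! / (5! × 3! × 1! × 1!) = 5040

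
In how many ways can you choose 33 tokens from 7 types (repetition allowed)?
C(33+7-1, 7-1) = C(39, 6) = 3262623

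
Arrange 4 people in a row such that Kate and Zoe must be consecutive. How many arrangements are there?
Treat the 2 as one block: (4-2+1)! × 2! = 6 × 2 = 12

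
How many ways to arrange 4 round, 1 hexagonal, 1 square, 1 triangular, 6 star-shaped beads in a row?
13! / (4! × 1! × 1! × 1! × 6!) = 360360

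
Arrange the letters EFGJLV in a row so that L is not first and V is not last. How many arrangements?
By inclusion-exclusion: 6! - 2×(6-1)! + (6-2)! = 720 - 240 + 24 = 504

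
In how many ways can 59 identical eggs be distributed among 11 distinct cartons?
C(59+11-1, 11-1) = C(69, 10) = 340032449328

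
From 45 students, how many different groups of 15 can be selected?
C(45,15) = 45!/(15!×30!) = 344867425584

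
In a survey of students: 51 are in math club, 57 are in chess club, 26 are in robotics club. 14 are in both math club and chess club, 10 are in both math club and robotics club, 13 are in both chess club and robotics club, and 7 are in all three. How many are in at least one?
|A∪B∪C| = 51+57+26-14-10-13+7 = 104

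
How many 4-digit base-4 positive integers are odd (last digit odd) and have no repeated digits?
Last∈{1,3}. Last=0: 0. Last nonzero: 2×2×P(2,2) = 8. Total = 8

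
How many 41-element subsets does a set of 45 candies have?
C(45,41) = 45!/(41!×4!) = 148995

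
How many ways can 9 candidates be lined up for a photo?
9! = 362880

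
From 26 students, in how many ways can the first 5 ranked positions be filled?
P(26,5) = 26!/(26-5)! = 7893600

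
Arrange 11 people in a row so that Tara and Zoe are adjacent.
Treat as block: (11-1)! × 2! = 3628800 × 2 = 7257600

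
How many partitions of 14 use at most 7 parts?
By conjugation, equals partitions of 14 into parts ≤ 7. Let r_j(i) = number of partitions of i into parts ≤ j, for i = 0..14. r_1(i) = 1 for all i; r_j(i) = r_{j-1}(i) + r_j(i-j). Rows j = 2..7: ≤2: 1 1 2 2 3 3 4 4 5 5 6 6 7 7 8; ≤3: 1 1 2 3 4 5 7 8 10 12 14 16 19 21 24; ≤4: 1 1 2 3 5 6 9 11 15 18 23 27 34 39 47; ≤5: 1 1 2 3 5 7 10 13 18 23 30 37 47 57 70; ≤6: 1 1 2 3 5 7 11 14 20 26 35 44 58 71 90; ≤7: 1 1 2 3 5 7 11 15 21 28 38 49 65 82 105. r_7(14) = 105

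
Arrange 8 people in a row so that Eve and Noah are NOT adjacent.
Total - adjacent = 8! - (8-1)!×2 = 40320 - 10080 = 30240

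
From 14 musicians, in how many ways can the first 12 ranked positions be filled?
P(14,12) = 14!/(14-12)! = 43589145600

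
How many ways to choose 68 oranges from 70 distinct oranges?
C(70,68) = 70!/(68!×2!) = 2415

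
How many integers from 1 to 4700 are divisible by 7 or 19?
⌊4700/7⌋ + ⌊4700/19⌋ - ⌊4700/133⌋ = 671 + 247 - 35 = 883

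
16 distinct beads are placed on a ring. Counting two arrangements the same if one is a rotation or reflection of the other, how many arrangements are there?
(16-1)!/2 = 1307674368000/2 = 653837184000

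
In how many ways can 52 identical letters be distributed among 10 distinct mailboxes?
C(52+10-1, 10-1) = C(61, 9) = 17341763505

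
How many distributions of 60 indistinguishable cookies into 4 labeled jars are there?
C(60+4-1, 4-1) = C(63, 3) = 39711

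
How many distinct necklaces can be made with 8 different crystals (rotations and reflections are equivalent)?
(8-1)!/2 = 5040/2 = 2520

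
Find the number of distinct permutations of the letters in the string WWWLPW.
6! / (1! × 1! × 4!) = 30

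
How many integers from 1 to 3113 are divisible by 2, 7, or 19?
⌊3113/2⌋+⌊3113/7⌋+⌊3113/19⌋ - ⌊3113/14⌋-⌊3113/38⌋-⌊3113/133⌋ + ⌊3113/266⌋ = 1556+444+163 - 222-81-23 + 11 = 1848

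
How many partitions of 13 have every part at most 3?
Let r_j(i) = number of partitions of i into parts ≤ j, for i = 0..13. r_1(i) = 1 for all i; r_j(i) = r_{j-1}(i) + r_j(i-j). Rows j = 2..3: ≤2: 1 1 2 2 3 3 4 4 5 5 6 6 7 7; ≤3: 1 1 2 3 4 5 7 8 10 12 14 16 19 21. r_3(13) = 21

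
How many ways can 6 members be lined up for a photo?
6! = 720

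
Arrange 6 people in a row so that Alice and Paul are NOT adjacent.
Total - adjacent = 6! - (6-1)!×2 = 720 - 240 = 480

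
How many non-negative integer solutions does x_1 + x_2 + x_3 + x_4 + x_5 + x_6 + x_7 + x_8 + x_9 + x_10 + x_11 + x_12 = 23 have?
C(23+12-1, 12-1) = C(34, 11) = 286097760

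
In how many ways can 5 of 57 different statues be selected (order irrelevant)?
C(57,5) = 57!/(5!×52!) = 4187106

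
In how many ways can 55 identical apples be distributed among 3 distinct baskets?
C(55+3-1, 3-1) = C(57, 2) = 1596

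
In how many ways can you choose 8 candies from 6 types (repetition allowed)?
C(8+6-1, 6-1) = C(13, 5) = 1287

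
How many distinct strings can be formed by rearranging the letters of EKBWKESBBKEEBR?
14! / (1! × 1! × 4! × 1! × 4! × 3!) = 25225200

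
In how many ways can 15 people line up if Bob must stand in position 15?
Fix one position: (15-1)! = 87178291200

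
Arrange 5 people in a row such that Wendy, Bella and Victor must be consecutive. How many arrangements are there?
Treat the 3 as one block: (5-3+1)! × 3! = 6 × 6 = 36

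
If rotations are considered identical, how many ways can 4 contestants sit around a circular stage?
Circular: fix one position, arrange the rest. (4-1)! = 6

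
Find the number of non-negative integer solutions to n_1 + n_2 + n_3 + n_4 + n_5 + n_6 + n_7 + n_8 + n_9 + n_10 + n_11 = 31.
C(31+11-1, 11-1) = C(41, 10) = 1121099408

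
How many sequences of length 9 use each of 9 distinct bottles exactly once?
9! = 362880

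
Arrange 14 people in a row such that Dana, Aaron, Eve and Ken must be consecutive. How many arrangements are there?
Treat the 4 as one block: (14-4+1)! × 4! = 39916800 × 24 = 958003200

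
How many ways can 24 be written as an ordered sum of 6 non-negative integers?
C(24+6-1, 6-1) = C(29, 5) = 118755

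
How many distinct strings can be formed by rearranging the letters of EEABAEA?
7! / (3! × 3! × 1!) = 140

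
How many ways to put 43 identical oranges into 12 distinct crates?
C(43+12-1, 12-1) = C(54, 11) = 95722852680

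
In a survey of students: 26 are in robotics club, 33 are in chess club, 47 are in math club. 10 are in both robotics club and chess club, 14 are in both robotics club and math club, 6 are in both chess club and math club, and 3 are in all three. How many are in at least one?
|A∪B∪C| = 26+33+47-10-14-6+3 = 79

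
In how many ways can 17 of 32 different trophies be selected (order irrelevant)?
C(32,17) = 32!/(17!×15!) = 565722720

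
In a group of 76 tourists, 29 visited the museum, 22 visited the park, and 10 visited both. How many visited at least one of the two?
|A∪B| = |A| + |B| - |A∩B| = 29 + 22 - 10 = 41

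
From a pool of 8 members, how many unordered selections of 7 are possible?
C(8,7) = 8!/(7!×1!) = 8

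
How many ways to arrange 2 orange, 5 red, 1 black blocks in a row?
8! / (2! × 5! × 1!) = 168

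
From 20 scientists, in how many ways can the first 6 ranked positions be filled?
P(20,6) = 20!/(20-6)! = 27907200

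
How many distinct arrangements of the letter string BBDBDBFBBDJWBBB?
15! / (1! × 9! × 1! × 1! × 3!) = 600600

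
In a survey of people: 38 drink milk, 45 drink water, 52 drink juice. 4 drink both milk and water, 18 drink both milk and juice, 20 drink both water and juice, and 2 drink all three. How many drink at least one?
|A∪B∪C| = 38+45+52-4-18-20+2 = 95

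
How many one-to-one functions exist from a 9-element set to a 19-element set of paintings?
P(19,9) = 19!/(19-9)! = 33522128640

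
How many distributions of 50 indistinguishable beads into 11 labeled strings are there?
C(50+11-1, 11-1) = C(60, 10) = 75394027566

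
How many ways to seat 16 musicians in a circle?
Circular: fix one position, arrange the rest. (16-1)! = 1307674368000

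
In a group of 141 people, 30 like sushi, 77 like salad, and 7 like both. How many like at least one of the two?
|A∪B| = |A| + |B| - |A∩B| = 30 + 77 - 7 = 100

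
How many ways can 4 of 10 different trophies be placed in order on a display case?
P(10,4) = 10!/(10-4)! = 5040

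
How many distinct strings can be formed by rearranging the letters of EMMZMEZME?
9! / (4! × 2! × 3!) = 1260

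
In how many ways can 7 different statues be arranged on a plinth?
7! = 5040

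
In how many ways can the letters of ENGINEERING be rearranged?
11! / (3! × 3! × 2! × 2! × 1!) = 277200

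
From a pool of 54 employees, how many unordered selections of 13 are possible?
C(54,13) = 54!/(13!×41!) = 1108176102180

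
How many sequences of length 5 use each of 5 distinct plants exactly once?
5! = 120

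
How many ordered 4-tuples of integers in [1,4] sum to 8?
Coefficient of x^8 in (x + x² + ... + x^4)^4. By inclusion-exclusion on dice exceeding 4: Σ_j (-1)^j C(4,j)·C(8-1-4j, 3) = C(4,0)·C(7,3) - C(4,1)·C(3,3) = 1·35 - 4·1 = 31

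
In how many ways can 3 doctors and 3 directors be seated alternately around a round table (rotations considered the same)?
Fix one of the doctors: (3-1)! ways for the remaining doctors, × 3! ways for the directors = 2 × 6 = 12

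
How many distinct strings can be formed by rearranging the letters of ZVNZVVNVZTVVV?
13! / (7! × 2! × 3! × 1!) = 102960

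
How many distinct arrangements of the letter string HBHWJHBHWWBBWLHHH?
17! / (7! × 4! × 1! × 1! × 4!) = 122522400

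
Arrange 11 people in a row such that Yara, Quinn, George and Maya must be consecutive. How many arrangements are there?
Treat the 4 as one block: (11-4+1)! × 4! = 40320 × 24 = 967680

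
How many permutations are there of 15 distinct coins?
15! = 1307674368000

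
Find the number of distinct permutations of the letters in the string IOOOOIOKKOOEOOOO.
16! / (2! × 2! × 11! × 1!) = 131040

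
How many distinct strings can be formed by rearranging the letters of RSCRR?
5! / (1! × 3! × 1!) = 20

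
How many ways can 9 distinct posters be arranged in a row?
9! = 362880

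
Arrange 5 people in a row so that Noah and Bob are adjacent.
Treat as block: (5-1)! × 2! = 24 × 2 = 48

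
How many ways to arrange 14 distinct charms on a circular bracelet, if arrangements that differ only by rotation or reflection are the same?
(14-1)!/2 = 6227020800/2 = 3113510400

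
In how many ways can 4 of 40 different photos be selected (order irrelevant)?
C(40,4) = 40!/(4!×36!) = 91390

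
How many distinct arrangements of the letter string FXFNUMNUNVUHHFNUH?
17! / (3! × 4! × 1! × 4! × 3! × 1! × 1!) = 17153136000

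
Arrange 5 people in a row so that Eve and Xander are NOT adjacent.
Total - adjacent = 5! - (5-1)!×2 = 120 - 48 = 72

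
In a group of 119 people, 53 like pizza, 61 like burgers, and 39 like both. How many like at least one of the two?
|A∪B| = |A| + |B| - |A∩B| = 53 + 61 - 39 = 75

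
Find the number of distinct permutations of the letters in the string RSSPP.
5! / (2! × 2! × 1!) = 30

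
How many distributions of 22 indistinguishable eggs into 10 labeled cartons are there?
C(22+10-1, 10-1) = C(31, 9) = 20160075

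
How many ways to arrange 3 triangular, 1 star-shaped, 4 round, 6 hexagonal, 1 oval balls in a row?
15! / (3! × 1! × 4! × 6! × 1!) = 12612600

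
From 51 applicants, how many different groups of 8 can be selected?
C(51,8) = 51!/(8!×43!) = 636763050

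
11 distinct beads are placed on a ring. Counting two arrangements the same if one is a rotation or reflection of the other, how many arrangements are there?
(11-1)!/2 = 3628800/2 = 1814400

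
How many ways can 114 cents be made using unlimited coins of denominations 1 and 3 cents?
Coefficient of x^114 in 1/(1-x^1) · 1/(1-x^3). Use j coins of 3 for j = 0..⌊114/3⌋ = 38, the rest in 1s: 38 + 1 = 39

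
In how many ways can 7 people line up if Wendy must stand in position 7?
Fix one position: (7-1)! = 720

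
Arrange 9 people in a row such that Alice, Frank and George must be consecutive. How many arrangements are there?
Treat the 3 as one block: (9-3+1)! × 3! = 5040 × 6 = 30240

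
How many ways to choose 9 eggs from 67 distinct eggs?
C(67,9) = 67!/(9!×58!) = 42757703560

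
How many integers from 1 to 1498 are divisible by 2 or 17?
⌊1498/2⌋ + ⌊1498/17⌋ - ⌊1498/34⌋ = 749 + 88 - 44 = 793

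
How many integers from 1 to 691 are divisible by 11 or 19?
⌊691/11⌋ + ⌊691/19⌋ - ⌊691/209⌋ = 62 + 36 - 3 = 95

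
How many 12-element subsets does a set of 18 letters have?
C(18,12) = 18!/(12!×6!) = 18564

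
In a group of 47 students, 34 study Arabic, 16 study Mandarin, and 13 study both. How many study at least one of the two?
|A∪B| = |A| + |B| - |A∩B| = 34 + 16 - 13 = 37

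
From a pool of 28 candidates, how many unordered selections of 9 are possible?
C(28,9) = 28!/(9!×19!) = 6906900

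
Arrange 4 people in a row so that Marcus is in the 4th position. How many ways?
Fix one position: (4-1)! = 6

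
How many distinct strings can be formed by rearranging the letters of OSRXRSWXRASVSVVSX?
17! / (1! × 3! × 5! × 3! × 1! × 1! × 3!) = 13722508800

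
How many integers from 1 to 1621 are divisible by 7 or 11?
⌊1621/7⌋ + ⌊1621/11⌋ - ⌊1621/77⌋ = 231 + 147 - 21 = 357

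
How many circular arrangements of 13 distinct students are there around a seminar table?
Circular: fix one position, arrange the rest. (13-1)! = 479001600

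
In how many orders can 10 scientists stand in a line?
10! = 3628800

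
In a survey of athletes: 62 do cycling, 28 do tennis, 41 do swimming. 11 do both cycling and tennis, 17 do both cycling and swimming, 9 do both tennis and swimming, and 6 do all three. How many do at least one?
|A∪B∪C| = 62+28+41-11-17-9+6 = 100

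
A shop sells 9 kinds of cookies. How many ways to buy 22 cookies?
C(22+9-1, 9-1) = C(30, 8) = 5852925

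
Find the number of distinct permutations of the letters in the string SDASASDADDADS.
13! / (4! × 5! × 4!) = 90090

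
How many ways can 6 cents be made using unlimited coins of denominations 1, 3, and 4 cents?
Coefficient of x^6 in 1/(1-x^1) · 1/(1-x^3) · 1/(1-x^4). Case on j = number of 4-cent coins (j = 0..1); remainder r = 6 - 4j is made from {1,3} in ⌊r/3⌋+1 ways. r = 6, 2 → 3 + 1 = 4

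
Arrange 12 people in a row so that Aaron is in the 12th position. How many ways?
Fix one position: (12-1)! = 39916800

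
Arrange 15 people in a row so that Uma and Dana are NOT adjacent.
Total - adjacent = 15! - (15-1)!×2 = 1307674368000 - 174356582400 = 1133317785600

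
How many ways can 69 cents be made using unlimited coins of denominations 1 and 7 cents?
Coefficient of x^69 in 1/(1-x^1) · 1/(1-x^7). Use j coins of 7 for j = 0..⌊69/7⌋ = 9, the rest in 1s: 9 + 1 = 10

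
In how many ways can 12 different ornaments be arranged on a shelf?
12! = 479001600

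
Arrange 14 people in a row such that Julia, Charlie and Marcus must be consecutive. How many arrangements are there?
Treat the 3 as one block: (14-3+1)! × 3! = 479001600 × 6 = 2874009600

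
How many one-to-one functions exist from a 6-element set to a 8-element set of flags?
P(8,6) = 8!/(8-6)! = 20160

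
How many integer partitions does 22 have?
Pentagonal recurrence p(n) = p(n-1) + p(n-2) - p(n-5) - p(n-7) + p(n-12) + p(n-15) - ... gives p(0..21) = 1, 1, 2, 3, 5, 7, 11, 15, 22, 30, 42, 56, 77, 101, 135, 176, 231, 297, 385, 490, 627, 792. p(22) = p(21) + p(20) - p(17) - p(15) + p(10) + p(7) - p(0) = 792 + 627 - 297 - 176 + 42 + 15 - 1 = 1002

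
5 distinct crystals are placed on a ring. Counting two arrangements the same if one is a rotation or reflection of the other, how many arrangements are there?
(5-1)!/2 = 24/2 = 12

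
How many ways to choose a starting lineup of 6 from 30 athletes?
C(30,6) = 30!/(6!×24!) = 593775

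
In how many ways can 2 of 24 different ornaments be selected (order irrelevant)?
C(24,2) = 24!/(2!×22!) = 276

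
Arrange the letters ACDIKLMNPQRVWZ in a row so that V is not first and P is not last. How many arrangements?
By inclusion-exclusion: 14! - 2×(14-1)! + (14-2)! = 87178291200 - 12454041600 + 479001600 = 75203251200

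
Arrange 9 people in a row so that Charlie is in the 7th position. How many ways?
Fix one position: (9-1)! = 40320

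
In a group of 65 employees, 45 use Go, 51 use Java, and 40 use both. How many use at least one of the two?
|A∪B| = |A| + |B| - |A∩B| = 45 + 51 - 40 = 56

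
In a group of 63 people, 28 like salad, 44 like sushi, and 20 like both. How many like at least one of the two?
|A∪B| = |A| + |B| - |A∩B| = 28 + 44 - 20 = 52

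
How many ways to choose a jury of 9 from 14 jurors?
C(14,9) = 14!/(9!×5!) = 2002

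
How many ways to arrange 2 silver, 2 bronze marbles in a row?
4! / (2! × 2!) = 6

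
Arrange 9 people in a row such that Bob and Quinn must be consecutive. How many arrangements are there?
Treat the 2 as one block: (9-2+1)! × 2! = 40320 × 2 = 80640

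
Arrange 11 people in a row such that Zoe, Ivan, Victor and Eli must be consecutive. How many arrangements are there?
Treat the 4 as one block: (11-4+1)! × 4! = 40320 × 24 = 967680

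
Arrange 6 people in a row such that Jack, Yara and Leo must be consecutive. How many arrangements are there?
Treat the 3 as one block: (6-3+1)! × 3! = 24 × 6 = 144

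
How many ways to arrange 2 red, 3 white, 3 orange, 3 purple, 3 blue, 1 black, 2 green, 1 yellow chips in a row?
18! / (2! × 3! × 3! × 3! × 3! × 1! × 2! × 1!) = 1235025792000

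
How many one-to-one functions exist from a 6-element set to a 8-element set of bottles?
P(8,6) = 8!/(8-6)! = 20160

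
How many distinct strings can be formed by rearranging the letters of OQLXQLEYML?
10! / (1! × 1! × 3! × 1! × 1! × 2! × 1!) = 302400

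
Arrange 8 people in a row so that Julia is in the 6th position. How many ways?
Fix one position: (8-1)! = 5040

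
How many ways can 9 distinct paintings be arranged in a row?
9! = 362880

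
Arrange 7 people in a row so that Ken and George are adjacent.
Treat as block: (7-1)! × 2! = 720 × 2 = 1440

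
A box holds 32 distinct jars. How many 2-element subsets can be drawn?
C(32,2) = 32!/(2!×30!) = 496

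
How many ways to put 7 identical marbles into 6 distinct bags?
C(7+6-1, 6-1) = C(12, 5) = 792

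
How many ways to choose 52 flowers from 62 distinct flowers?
C(62,52) = 62!/(52!×10!) = 107518933731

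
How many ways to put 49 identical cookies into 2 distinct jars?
C(49+2-1, 2-1) = C(50, 1) = 50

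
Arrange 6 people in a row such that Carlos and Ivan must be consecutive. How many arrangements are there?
Treat the 2 as one block: (6-2+1)! × 2! = 120 × 2 = 240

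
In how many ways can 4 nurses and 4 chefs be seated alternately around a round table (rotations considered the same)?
Fix one of the nurses: (4-1)! ways for the remaining nurses, × 4! ways for the chefs = 6 × 24 = 144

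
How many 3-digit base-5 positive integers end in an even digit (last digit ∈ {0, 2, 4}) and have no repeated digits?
Last∈{0,2,4}. Last=0: 12. Last nonzero: 2×3×P(3,1) = 18. Total = 30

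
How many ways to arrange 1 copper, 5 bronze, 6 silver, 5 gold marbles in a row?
17! / (1! × 5! × 6! × 5!) = 34306272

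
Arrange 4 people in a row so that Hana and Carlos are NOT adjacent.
Total - adjacent = 4! - (4-1)!×2 = 24 - 12 = 12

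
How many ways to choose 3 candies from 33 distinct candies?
C(33,3) = 33!/(3!×30!) = 5456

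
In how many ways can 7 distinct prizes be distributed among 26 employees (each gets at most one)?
P(26,7) = 26!/(26-7)! = 3315312000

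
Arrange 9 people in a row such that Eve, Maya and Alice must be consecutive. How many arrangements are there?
Treat the 3 as one block: (9-3+1)! × 3! = 5040 × 6 = 30240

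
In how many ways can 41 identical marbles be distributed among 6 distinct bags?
C(41+6-1, 6-1) = C(46, 5) = 1370754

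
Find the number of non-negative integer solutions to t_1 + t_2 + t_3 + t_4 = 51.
C(51+4-1, 4-1) = C(54, 3) = 24804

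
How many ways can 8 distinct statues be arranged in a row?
8! = 40320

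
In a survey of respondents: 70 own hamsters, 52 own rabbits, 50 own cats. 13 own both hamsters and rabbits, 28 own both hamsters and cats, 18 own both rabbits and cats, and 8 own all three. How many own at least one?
|A∪B∪C| = 70+52+50-13-28-18+8 = 121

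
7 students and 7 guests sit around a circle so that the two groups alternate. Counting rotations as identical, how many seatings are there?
Fix one of the students: (7-1)! ways for the remaining students, × 7! ways for the guests = 720 × 5040 = 3628800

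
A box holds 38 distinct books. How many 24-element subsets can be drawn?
C(38,24) = 38!/(24!×14!) = 9669554100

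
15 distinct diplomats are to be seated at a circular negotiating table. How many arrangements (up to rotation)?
Circular: fix one position, arrange the rest. (15-1)! = 87178291200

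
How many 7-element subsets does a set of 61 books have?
C(61,7) = 61!/(7!×54!) = 436270780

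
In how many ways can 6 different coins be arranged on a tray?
6! = 720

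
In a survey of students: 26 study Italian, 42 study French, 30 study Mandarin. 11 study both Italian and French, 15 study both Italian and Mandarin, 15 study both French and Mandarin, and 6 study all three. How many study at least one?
|A∪B∪C| = 26+42+30-11-15-15+6 = 63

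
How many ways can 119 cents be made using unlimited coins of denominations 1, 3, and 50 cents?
Coefficient of x^119 in 1/(1-x^1) · 1/(1-x^3) · 1/(1-x^50). Case on j = number of 50-cent coins (j = 0..2); remainder r = 119 - 50j is made from {1,3} in ⌊r/3⌋+1 ways. r = 119, 69, 19 → 40 + 24 + 7 = 71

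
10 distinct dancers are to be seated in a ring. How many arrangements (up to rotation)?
Circular: fix one position, arrange the rest. (10-1)! = 362880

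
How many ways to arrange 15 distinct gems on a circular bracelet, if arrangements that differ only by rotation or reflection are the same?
(15-1)!/2 = 87178291200/2 = 43589145600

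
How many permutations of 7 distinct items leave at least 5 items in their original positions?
Exactly j fixed points: C(7,j)·!(7-j); sum over j ≥ 5 (derangement numbers via !m = (m-1)·(!(m-1) + !(m-2)): !0..!2 = 1, 0, 1). Σ_{j=5}^{7} C(7,j)·!(7-j) = C(7,5)·!2 + C(7,6)·!1 + C(7,7)·!0 = 21·1 + 7·0 + 1·1 = 22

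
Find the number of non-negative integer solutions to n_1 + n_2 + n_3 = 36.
C(36+3-1, 3-1) = C(38, 2) = 703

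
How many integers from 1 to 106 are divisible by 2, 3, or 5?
⌊106/2⌋+⌊106/3⌋+⌊106/5⌋ - ⌊106/6⌋-⌊106/10⌋-⌊106/15⌋ + ⌊106/30⌋ = 53+35+21 - 17-10-7 + 3 = 78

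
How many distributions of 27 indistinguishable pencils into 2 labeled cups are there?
C(27+2-1, 2-1) = C(28, 1) = 28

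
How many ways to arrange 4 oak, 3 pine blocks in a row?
7! / (4! × 3!) = 35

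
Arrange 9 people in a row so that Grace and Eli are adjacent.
Treat as block: (9-1)! × 2! = 40320 × 2 = 80640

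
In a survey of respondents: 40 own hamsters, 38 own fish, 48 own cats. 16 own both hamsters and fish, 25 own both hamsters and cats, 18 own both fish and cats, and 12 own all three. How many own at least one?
|A∪B∪C| = 40+38+48-16-25-18+12 = 79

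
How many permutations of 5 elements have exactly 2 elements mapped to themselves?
Choose the 2 fixed points C(5,2) = 10, derange the rest: !3 = Σ_{j=0}^{3} (-1)^j·3!/j! = 6 - 6 + 3 - 1 = 2. Product = 10 × 2 = 20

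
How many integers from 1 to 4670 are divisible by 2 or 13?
⌊4670/2⌋ + ⌊4670/13⌋ - ⌊4670/26⌋ = 2335 + 359 - 179 = 2515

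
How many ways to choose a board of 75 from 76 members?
C(76,75) = 76!/(75!×1!) = 76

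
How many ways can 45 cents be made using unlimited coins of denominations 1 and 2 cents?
Coefficient of x^45 in 1/(1-x^1) · 1/(1-x^2). Use j coins of 2 for j = 0..⌊45/2⌋ = 22, the rest in 1s: 22 + 1 = 23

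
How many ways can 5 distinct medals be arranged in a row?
5! = 120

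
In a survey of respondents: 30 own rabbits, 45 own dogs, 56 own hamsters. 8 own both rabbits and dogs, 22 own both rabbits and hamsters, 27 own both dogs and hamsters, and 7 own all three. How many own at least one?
|A∪B∪C| = 30+45+56-8-22-27+7 = 81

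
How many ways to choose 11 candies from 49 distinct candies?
C(49,11) = 49!/(11!×38!) = 29135916264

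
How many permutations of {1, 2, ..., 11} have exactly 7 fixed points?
Choose the 7 fixed points C(11,7) = 330, derange the rest: !4 = Σ_{j=0}^{4} (-1)^j·4!/j! = 24 - 24 + 12 - 4 + 1 = 9. Product = 330 × 9 = 2970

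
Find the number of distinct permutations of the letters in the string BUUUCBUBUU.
10! / (3! × 1! × 6!) = 840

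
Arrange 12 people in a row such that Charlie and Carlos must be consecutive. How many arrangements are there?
Treat the 2 as one block: (12-2+1)! × 2! = 39916800 × 2 = 79833600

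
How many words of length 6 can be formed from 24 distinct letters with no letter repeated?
P(24,6) = 24!/(24-6)! = 96909120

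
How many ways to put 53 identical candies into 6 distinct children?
C(53+6-1, 6-1) = C(58, 5) = 4582116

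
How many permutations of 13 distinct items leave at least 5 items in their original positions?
Exactly j fixed points: C(13,j)·!(13-j); sum over j ≥ 5 (derangement numbers via !m = (m-1)·(!(m-1) + !(m-2)): !0..!8 = 1, 0, 1, 2, 9, 44, 265, 1854, 14833). Σ_{j=5}^{13} C(13,j)·!(13-j) = C(13,5)·!8 + C(13,6)·!7 + C(13,7)·!6 + C(13,8)·!5 + C(13,9)·!4 + C(13,10)·!3 + C(13,11)·!2 + C(13,12)·!1 + C(13,13)·!0 = 1287·14833 + 1716·1854 + 1716·265 + 1287·44 + 715·9 + 286·2 + 78·1 + 13·0 + 1·1 = 22789989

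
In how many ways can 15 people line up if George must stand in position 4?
Fix one position: (15-1)! = 87178291200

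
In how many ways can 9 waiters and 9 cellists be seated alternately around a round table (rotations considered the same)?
Fix one of the waiters: (9-1)! ways for the remaining waiters, × 9! ways for the cellists = 40320 × 362880 = 14631321600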